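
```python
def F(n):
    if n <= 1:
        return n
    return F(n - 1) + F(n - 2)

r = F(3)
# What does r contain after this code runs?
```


F(3)
= F(2) + F(1)
Computing bottom-up: F(0)=0, F(1)=1, F(2)=1, F(3)=2
= 2


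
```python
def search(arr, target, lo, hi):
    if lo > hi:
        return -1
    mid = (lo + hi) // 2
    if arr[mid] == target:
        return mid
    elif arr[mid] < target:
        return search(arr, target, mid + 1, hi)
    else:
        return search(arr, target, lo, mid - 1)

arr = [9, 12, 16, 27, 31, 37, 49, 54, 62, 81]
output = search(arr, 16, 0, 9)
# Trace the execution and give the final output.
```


search(arr, 16, 0, 9)
lo=0, hi=9, mid=4, arr[mid]=31
31 > 16, search left half
lo=0, hi=3, mid=1, arr[mid]=12
12 < 16, search right half
lo=2, hi=3, mid=2, arr[mid]=16
arr[2] == 16, found at index 2
= 2


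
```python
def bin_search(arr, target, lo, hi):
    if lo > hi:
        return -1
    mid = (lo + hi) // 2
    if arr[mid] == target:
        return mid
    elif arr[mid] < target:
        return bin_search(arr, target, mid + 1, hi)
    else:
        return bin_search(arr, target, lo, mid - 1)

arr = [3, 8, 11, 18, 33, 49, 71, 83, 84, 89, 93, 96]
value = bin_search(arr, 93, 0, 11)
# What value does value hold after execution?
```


bin_search(arr, 93, 0, 11)
lo=0, hi=11, mid=5, arr[mid]=49
49 < 93, search right half
lo=6, hi=11, mid=8, arr[mid]=84
84 < 93, search right half
lo=9, hi=11, mid=10, arr[mid]=93
arr[10] == 93, found at index 10
= 10


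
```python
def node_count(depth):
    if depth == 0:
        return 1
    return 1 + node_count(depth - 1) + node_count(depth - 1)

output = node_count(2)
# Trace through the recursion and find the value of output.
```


node_count(2)
= 1 + node_count(1) + node_count(1)
= 1 + 2 * node_count(1)
node_count(k) = 2^(k+1) - 1
node_count(0) = 1
node_count(1) = 3
node_count(2) = 7
node_count(2) = 2^3 - 1 = 7


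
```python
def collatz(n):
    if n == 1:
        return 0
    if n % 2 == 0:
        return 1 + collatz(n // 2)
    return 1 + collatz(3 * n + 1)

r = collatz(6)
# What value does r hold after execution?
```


collatz(6)
6 is even -> collatz(3)
3 is odd -> 3*3+1 = 10 -> collatz(10)
10 is even -> collatz(5)
5 is odd -> 3*5+1 = 16 -> collatz(16)
16 is even -> collatz(8)
8 is even -> collatz(4)
4 is even -> collatz(2)
2 is even -> collatz(1)
Reached 1 after 8 steps
= 8


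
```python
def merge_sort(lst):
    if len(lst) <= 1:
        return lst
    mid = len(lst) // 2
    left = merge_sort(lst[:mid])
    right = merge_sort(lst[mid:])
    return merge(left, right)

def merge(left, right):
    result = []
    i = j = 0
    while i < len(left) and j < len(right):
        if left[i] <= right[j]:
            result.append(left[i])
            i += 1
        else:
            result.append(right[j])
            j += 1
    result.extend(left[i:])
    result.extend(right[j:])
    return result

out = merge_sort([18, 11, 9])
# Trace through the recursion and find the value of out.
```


merge_sort([18, 11, 9])
Split into [18] and [11, 9]
Left sorted: [18]
Right sorted: [9, 11]
Merge [18] and [9, 11]
= [9, 11, 18]


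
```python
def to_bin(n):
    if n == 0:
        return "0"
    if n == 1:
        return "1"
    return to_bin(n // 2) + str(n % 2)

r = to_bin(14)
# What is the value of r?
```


to_bin(14)
= to_bin(7) + "0"
= to_bin(3) + "1" + "0"
= to_bin(1) + "1" + "1" + "0"
= "1" + "1" + "1" + "0"
= "1110"


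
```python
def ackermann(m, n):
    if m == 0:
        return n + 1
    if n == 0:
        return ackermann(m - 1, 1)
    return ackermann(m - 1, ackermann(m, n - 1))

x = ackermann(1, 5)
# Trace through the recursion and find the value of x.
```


ackermann(1, 5)
= ackermann(0, ackermann(1, 4))
First compute ackermann(1, 4) = 6
= ackermann(0, 6)
= 7


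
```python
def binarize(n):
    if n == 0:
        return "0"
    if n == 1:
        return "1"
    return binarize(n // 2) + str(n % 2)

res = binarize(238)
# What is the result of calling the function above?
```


binarize(238)
= binarize(119) + "0"
= binarize(59) + "1" + "0"
= binarize(29) + "1" + "1" + "0"
= binarize(14) + "1" + "1" + "1" + "0"
= binarize(7) + "0" + "1" + "1" + "1" + "0"
= binarize(3) + "1" + "0" + "1" + "1" + "1" + "0"
= binarize(1) + "1" + "1" + "0" + "1" + "1" + "1" + "0"
= "1" + "1" + "1" + "0" + "1" + "1" + "1" + "0"
= "11101110"


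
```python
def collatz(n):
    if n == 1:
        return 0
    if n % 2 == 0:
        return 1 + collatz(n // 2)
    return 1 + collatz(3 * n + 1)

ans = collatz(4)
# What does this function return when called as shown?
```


collatz(4)
4 is even -> collatz(2)
2 is even -> collatz(1)
Reached 1 after 2 steps
= 2


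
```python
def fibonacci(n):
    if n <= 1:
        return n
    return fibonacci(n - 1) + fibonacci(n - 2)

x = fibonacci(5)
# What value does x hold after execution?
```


fibonacci(5)
= fibonacci(4) + fibonacci(3)
= (fibonacci(3) + fibonacci(2)) + fibonacci(3)
Computing bottom-up: fibonacci(0)=0, fibonacci(1)=1, fibonacci(2)=1, fibonacci(3)=2, fibonacci(4)=3, fibonacci(5)=5
= 5


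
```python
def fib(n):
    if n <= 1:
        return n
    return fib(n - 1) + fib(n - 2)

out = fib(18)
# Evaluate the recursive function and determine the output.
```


fib(18)
= fib(17) + fib(16)
= (fib(16) + fib(15)) + fib(16)
Computing bottom-up: fib(0)=0, fib(1)=1, fib(2)=1, fib(3)=2, fib(4)=3, fib(5)=5, fib(6)=8, fib(7)=13, fib(8)=21, fib(9)=34, fib(10)=55, fib(11)=89, fib(12)=144, fib(13)=233, fib(14)=377, fib(15)=610, fib(16)=987, fib(17)=1597, fib(18)=2584
= 2584


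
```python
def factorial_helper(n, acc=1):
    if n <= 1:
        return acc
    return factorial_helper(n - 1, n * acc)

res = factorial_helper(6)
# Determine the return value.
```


factorial_helper(6, 1)
= factorial_helper(5, 6 * 1) = factorial_helper(5, 6)
= factorial_helper(4, 5 * 6) = factorial_helper(4, 30)
= factorial_helper(3, 4 * 30) = factorial_helper(3, 120)
= factorial_helper(2, 3 * 120) = factorial_helper(2, 360)
= factorial_helper(1, 2 * 360) = factorial_helper(1, 720)
n <= 1, return acc = 720


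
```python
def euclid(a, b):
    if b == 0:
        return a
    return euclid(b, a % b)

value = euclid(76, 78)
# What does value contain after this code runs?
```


euclid(76, 78)
= euclid(78, 76 % 78) = euclid(78, 76)
= euclid(76, 78 % 76) = euclid(76, 2)
= euclid(2, 76 % 2) = euclid(2, 0)
b == 0, return a = 2


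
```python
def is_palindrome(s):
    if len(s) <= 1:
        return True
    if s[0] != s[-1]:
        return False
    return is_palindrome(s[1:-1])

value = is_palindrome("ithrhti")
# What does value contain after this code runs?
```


is_palindrome("ithrhti")
"ithrhti": s[0]='i' == s[-1]='i' -> is_palindrome("thrht")
"thrht": s[0]='t' == s[-1]='t' -> is_palindrome("hrh")
"hrh": s[0]='h' == s[-1]='h' -> is_palindrome("r")
"r": len <= 1 -> True
= True


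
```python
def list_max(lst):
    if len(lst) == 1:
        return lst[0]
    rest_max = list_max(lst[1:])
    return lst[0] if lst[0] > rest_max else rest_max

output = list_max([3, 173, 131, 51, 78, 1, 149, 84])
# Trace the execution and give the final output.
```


list_max([3, 173, 131, 51, 78, 1, 149, 84])
= compare 3 with list_max([173, 131, 51, 78, 1, 149, 84])
= compare 173 with list_max([131, 51, 78, 1, 149, 84])
= compare 131 with list_max([51, 78, 1, 149, 84])
= compare 51 with list_max([78, 1, 149, 84])
= compare 78 with list_max([1, 149, 84])
= compare 1 with list_max([149, 84])
= compare 149 with list_max([84])
Base: list_max([84]) = 84
compare 149 with 84: max = 149
compare 1 with 149: max = 149
compare 78 with 149: max = 149
compare 51 with 149: max = 149
compare 131 with 149: max = 149
compare 173 with 149: max = 173
compare 3 with 173: max = 173
= 173


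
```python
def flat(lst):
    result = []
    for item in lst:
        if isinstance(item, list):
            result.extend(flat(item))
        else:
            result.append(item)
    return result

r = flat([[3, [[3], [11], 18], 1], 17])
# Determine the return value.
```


flat([[3, [[3], [11], 18], 1], 17])
Processing each element:
  [3, [[3], [11], 18], 1] is a list -> flat recursively -> [3, 3, 11, 18, 1]
  17 is not a list -> append 17
= [3, 3, 11, 18, 1, 17]


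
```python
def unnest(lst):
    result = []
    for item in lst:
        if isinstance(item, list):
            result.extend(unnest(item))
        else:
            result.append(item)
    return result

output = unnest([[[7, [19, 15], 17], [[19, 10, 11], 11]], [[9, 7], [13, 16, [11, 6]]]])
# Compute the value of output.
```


unnest([[[7, [19, 15], 17], [[19, 10, 11], 11]], [[9, 7], [13, 16, [11, 6]]]])
Processing each element:
  [[7, [19, 15], 17], [[19, 10, 11], 11]] is a list -> unnest recursively -> [7, 19, 15, 17, 19, 10, 11, 11]
  [[9, 7], [13, 16, [11, 6]]] is a list -> unnest recursively -> [9, 7, 13, 16, 11, 6]
= [7, 19, 15, 17, 19, 10, 11, 11, 9, 7, 13, 16, 11, 6]


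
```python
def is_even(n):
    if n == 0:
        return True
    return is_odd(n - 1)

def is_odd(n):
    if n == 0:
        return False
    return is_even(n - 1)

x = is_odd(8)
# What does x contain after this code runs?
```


is_odd(8)
= is_even(7)
= is_odd(6)
= is_even(5)
= is_odd(4)
= is_even(3)
= is_odd(2)
= is_even(1)
= is_odd(0)
n == 0: return False
= False


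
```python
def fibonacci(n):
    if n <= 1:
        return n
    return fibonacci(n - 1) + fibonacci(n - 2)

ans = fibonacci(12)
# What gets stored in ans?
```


fibonacci(12)
= fibonacci(11) + fibonacci(10)
= (fibonacci(10) + fibonacci(9)) + fibonacci(10)
Computing bottom-up: fibonacci(0)=0, fibonacci(1)=1, fibonacci(2)=1, fibonacci(3)=2, fibonacci(4)=3, fibonacci(5)=5, fibonacci(6)=8, fibonacci(7)=13, fibonacci(8)=21, fibonacci(9)=34, fibonacci(10)=55, fibonacci(11)=89, fibonacci(12)=144
= 144


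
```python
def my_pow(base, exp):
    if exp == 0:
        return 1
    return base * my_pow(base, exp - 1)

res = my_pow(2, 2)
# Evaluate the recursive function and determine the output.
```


my_pow(2, 2)
= 2 * my_pow(2, 1)
= 2 * 2 * my_pow(2, 0)
= 2 * 2 * 1
= 4


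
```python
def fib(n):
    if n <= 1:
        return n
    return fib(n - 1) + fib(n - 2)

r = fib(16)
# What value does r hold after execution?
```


fib(16)
= fib(15) + fib(14)
= (fib(14) + fib(13)) + fib(14)
Computing bottom-up: fib(0)=0, fib(1)=1, fib(2)=1, fib(3)=2, fib(4)=3, fib(5)=5, fib(6)=8, fib(7)=13, fib(8)=21, fib(9)=34, fib(10)=55, fib(11)=89, fib(12)=144, fib(13)=233, fib(14)=377, fib(15)=610, fib(16)=987
= 987


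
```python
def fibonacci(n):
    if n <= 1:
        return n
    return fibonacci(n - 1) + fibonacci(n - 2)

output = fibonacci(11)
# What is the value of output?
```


fibonacci(11)
= fibonacci(10) + fibonacci(9)
= (fibonacci(9) + fibonacci(8)) + fibonacci(9)
Computing bottom-up: fibonacci(0)=0, fibonacci(1)=1, fibonacci(2)=1, fibonacci(3)=2, fibonacci(4)=3, fibonacci(5)=5, fibonacci(6)=8, fibonacci(7)=13, fibonacci(8)=21, fibonacci(9)=34, fibonacci(10)=55, fibonacci(11)=89
= 89


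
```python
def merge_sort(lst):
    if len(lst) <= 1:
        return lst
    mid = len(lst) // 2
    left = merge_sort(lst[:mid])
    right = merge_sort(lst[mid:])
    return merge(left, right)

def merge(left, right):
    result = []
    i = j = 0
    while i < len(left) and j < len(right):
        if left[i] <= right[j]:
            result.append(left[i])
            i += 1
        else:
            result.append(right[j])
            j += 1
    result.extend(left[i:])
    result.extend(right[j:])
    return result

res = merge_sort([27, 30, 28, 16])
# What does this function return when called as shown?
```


merge_sort([27, 30, 28, 16])
Split into [27, 30] and [28, 16]
Left sorted: [27, 30]
Right sorted: [16, 28]
Merge [27, 30] and [16, 28]
= [16, 27, 28, 30]


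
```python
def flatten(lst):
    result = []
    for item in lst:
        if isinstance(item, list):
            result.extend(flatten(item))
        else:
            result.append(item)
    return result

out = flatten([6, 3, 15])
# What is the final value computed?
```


flatten([6, 3, 15])
Processing each element:
  6 is not a list -> append 6
  3 is not a list -> append 3
  15 is not a list -> append 15
= [6, 3, 15]


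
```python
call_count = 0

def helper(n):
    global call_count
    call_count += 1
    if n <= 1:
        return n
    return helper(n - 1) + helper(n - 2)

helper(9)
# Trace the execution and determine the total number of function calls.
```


helper(9) calls helper(8) and helper(7); each non-base call branches into two more.
Let C(k) = total number of calls made by helper(k), including the call to helper(k) itself.
Base cases: C(0) = 1, C(1) = 1
Recurrence: C(k) = 1 + C(k-1) + C(k-2)
  C(2) = 1 + C(1) + C(0) = 1 + 1 + 1 = 3
  C(3) = 1 + C(2) + C(1) = 1 + 3 + 1 = 5
  C(4) = 1 + C(3) + C(2) = 1 + 5 + 3 = 9
  C(5) = 1 + C(4) + C(3) = 1 + 9 + 5 = 15
  C(6) = 1 + C(5) + C(4) = 1 + 15 + 9 = 25
  C(7) = 1 + C(6) + C(5) = 1 + 25 + 15 = 41
  C(8) = 1 + C(7) + C(6) = 1 + 41 + 25 = 67
  C(9) = 1 + C(8) + C(7) = 1 + 67 + 41 = 109
Total calls = C(9) = 109


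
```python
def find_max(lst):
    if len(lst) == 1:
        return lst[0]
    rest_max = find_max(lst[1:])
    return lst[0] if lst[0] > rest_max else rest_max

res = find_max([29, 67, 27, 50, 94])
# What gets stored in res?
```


find_max([29, 67, 27, 50, 94])
= compare 29 with find_max([67, 27, 50, 94])
= compare 67 with find_max([27, 50, 94])
= compare 27 with find_max([50, 94])
= compare 50 with find_max([94])
Base: find_max([94]) = 94
compare 50 with 94: max = 94
compare 27 with 94: max = 94
compare 67 with 94: max = 94
compare 29 with 94: max = 94
= 94


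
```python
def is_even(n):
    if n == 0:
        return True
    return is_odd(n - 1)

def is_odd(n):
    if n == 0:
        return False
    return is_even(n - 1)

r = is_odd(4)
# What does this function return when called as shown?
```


is_odd(4)
= is_even(3)
= is_odd(2)
= is_even(1)
= is_odd(0)
n == 0: return False
= False


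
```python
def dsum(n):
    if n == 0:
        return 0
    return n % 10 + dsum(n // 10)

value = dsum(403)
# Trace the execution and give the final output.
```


dsum(403)
= 3 + dsum(40)
= 3 + 0 + dsum(4)
= 3 + 0 + 4 + dsum(0)
= 3 + 0 + 4 + 0
= 7


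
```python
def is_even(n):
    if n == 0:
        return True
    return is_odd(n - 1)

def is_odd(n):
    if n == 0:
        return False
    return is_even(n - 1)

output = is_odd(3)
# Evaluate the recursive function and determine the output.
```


is_odd(3)
= is_even(2)
= is_odd(1)
= is_even(0)
n == 0: return True
= True


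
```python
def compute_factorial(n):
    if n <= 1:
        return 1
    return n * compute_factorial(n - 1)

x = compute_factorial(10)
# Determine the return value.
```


compute_factorial(10)
= 10 * compute_factorial(9)
= 10 * 9 * compute_factorial(8)
= 10 * 9 * 8 * compute_factorial(7)
= 10 * 9 * 8 * 7 * compute_factorial(6)
= 10 * 9 * 8 * 7 * 6 * compute_factorial(5)
= 10 * 9 * 8 * 7 * 6 * 5 * compute_factorial(4)
= 10 * 9 * 8 * 7 * 6 * 5 * 4 * compute_factorial(3)
= 10 * 9 * 8 * 7 * 6 * 5 * 4 * 3 * compute_factorial(2)
= 10 * 9 * 8 * 7 * 6 * 5 * 4 * 3 * 2 * compute_factorial(1)
= 10 * 9 * 8 * 7 * 6 * 5 * 4 * 3 * 2 * 1
= 3628800


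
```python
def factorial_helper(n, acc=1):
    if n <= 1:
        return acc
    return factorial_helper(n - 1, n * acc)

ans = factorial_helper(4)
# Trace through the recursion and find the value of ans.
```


factorial_helper(4, 1)
= factorial_helper(3, 4 * 1) = factorial_helper(3, 4)
= factorial_helper(2, 3 * 4) = factorial_helper(2, 12)
= factorial_helper(1, 2 * 12) = factorial_helper(1, 24)
n <= 1, return acc = 24


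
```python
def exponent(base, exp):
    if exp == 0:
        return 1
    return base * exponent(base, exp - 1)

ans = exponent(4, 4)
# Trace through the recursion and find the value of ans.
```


exponent(4, 4)
= 4 * exponent(4, 3)
= 4 * 4 * exponent(4, 2)
= 4 * 4 * 4 * exponent(4, 1)
= 4 * 4 * 4 * 4 * exponent(4, 0)
= 4 * 4 * 4 * 4 * 1
= 256


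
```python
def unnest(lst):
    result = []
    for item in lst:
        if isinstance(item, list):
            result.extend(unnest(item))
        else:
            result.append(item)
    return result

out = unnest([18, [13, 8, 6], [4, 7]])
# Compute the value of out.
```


unnest([18, [13, 8, 6], [4, 7]])
Processing each element:
  18 is not a list -> append 18
  [13, 8, 6] is a list -> unnest recursively -> [13, 8, 6]
  [4, 7] is a list -> unnest recursively -> [4, 7]
= [18, 13, 8, 6, 4, 7]


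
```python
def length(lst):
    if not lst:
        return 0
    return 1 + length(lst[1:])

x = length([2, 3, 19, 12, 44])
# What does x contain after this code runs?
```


length([2, 3, 19, 12, 44])
= 1 + length([3, 19, 12, 44])
= 1 + 1 + length([19, 12, 44])
= 1 + 1 + 1 + length([12, 44])
= 1 + 1 + 1 + 1 + length([44])
= 1 + 1 + 1 + 1 + 1 + length([])
= 1 + 1 + 1 + 1 + 1 + 0
= 5


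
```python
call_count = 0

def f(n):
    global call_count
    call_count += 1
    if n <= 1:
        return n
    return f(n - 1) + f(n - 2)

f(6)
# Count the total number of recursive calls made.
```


f(6) calls f(5) and f(4); each non-base call branches into two more.
Let C(k) = total number of calls made by f(k), including the call to f(k) itself.
Base cases: C(0) = 1, C(1) = 1
Recurrence: C(k) = 1 + C(k-1) + C(k-2)
  C(2) = 1 + C(1) + C(0) = 1 + 1 + 1 = 3
  C(3) = 1 + C(2) + C(1) = 1 + 3 + 1 = 5
  C(4) = 1 + C(3) + C(2) = 1 + 5 + 3 = 9
  C(5) = 1 + C(4) + C(3) = 1 + 9 + 5 = 15
  C(6) = 1 + C(5) + C(4) = 1 + 15 + 9 = 25
Total calls = C(6) = 25


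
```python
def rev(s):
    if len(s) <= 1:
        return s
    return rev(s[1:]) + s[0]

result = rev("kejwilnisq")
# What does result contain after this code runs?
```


rev("kejwilnisq")
= rev("ejwilnisq") + "k"
= rev("jwilnisq") + "e" + "k"
= rev("wilnisq") + "j" + "e" + "k"
= rev("ilnisq") + "w" + "j" + "e" + "k"
= rev("lnisq") + "i" + "w" + "j" + "e" + "k"
= rev("nisq") + "l" + "i" + "w" + "j" + "e" + "k"
= rev("isq") + "n" + "l" + "i" + "w" + "j" + "e" + "k"
= rev("sq") + "i" + "n" + "l" + "i" + "w" + "j" + "e" + "k"
= rev("q") + "s" + "i" + "n" + "l" + "i" + "w" + "j" + "e" + "k"
= "q" + "s" + "i" + "n" + "l" + "i" + "w" + "j" + "e" + "k"
= "qsinliwjek"


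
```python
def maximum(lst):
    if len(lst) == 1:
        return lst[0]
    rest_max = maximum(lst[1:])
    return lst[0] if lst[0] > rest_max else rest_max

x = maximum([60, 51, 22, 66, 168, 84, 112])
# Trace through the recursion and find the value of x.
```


maximum([60, 51, 22, 66, 168, 84, 112])
= compare 60 with maximum([51, 22, 66, 168, 84, 112])
= compare 51 with maximum([22, 66, 168, 84, 112])
= compare 22 with maximum([66, 168, 84, 112])
= compare 66 with maximum([168, 84, 112])
= compare 168 with maximum([84, 112])
= compare 84 with maximum([112])
Base: maximum([112]) = 112
compare 84 with 112: max = 112
compare 168 with 112: max = 168
compare 66 with 168: max = 168
compare 22 with 168: max = 168
compare 51 with 168: max = 168
compare 60 with 168: max = 168
= 168


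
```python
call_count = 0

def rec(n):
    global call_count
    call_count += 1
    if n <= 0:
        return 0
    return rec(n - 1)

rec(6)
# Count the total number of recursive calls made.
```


rec(6) calls rec(5) calls ... calls rec(0)
Total calls: 6 + 1 (for base case) = 7


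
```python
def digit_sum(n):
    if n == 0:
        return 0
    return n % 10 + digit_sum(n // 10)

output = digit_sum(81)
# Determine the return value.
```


digit_sum(81)
= 1 + digit_sum(8)
= 1 + 8 + digit_sum(0)
= 1 + 8 + 0
= 9


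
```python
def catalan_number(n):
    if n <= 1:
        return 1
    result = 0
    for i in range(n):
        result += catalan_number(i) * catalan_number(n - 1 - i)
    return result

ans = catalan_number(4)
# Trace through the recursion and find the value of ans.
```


catalan_number(4)
= sum of catalan_number(i) * catalan_number(4-1-i) for i in 0..3
First compute sub-values bottom-up:
  catalan_number(0) = 1, catalan_number(1) = 1
  catalan_number(2) = 1*1 + 1*1 = 2
  catalan_number(3) = 1*2 + 1*1 + 2*1 = 5
Now catalan_number(4):
  catalan_number(0)*catalan_number(3) = 1*5 = 5
  catalan_number(1)*catalan_number(2) = 1*2 = 2
  catalan_number(2)*catalan_number(1) = 2*1 = 2
  catalan_number(3)*catalan_number(0) = 5*1 = 5
= 5 + 2 + 2 + 5
= 14


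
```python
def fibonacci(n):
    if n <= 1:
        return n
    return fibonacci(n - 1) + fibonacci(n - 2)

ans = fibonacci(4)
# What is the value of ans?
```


fibonacci(4)
= fibonacci(3) + fibonacci(2)
= (fibonacci(2) + fibonacci(1)) + fibonacci(2)
Computing bottom-up: fibonacci(0)=0, fibonacci(1)=1, fibonacci(2)=1, fibonacci(3)=2, fibonacci(4)=3
= 3


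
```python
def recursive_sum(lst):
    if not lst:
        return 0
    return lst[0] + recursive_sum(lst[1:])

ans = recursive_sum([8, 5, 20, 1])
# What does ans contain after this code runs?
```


recursive_sum([8, 5, 20, 1])
= 8 + recursive_sum([5, 20, 1])
= 8 + 5 + recursive_sum([20, 1])
= 8 + 5 + 20 + recursive_sum([1])
= 8 + 5 + 20 + 1 + recursive_sum([])
= 8 + 5 + 20 + 1 + 0
= 34


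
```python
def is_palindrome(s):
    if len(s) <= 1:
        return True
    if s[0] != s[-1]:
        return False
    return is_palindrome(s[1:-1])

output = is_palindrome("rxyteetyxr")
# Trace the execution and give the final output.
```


is_palindrome("rxyteetyxr")
"rxyteetyxr": s[0]='r' == s[-1]='r' -> is_palindrome("xyteetyx")
"xyteetyx": s[0]='x' == s[-1]='x' -> is_palindrome("yteety")
"yteety": s[0]='y' == s[-1]='y' -> is_palindrome("teet")
"teet": s[0]='t' == s[-1]='t' -> is_palindrome("ee")
"ee": s[0]='e' == s[-1]='e' -> is_palindrome("")
"": len <= 1 -> True
= True


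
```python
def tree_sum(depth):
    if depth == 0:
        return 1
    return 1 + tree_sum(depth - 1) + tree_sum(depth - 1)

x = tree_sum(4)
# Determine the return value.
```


tree_sum(4)
= 1 + tree_sum(3) + tree_sum(3)
= 1 + 2 * tree_sum(3)
tree_sum(k) = 2^(k+1) - 1
tree_sum(0) = 1
tree_sum(1) = 3
tree_sum(2) = 7
tree_sum(3) = 15
tree_sum(4) = 31
tree_sum(4) = 2^5 - 1 = 31


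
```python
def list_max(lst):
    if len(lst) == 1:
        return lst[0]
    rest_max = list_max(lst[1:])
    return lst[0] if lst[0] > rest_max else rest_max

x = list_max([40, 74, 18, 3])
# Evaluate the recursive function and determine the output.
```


list_max([40, 74, 18, 3])
= compare 40 with list_max([74, 18, 3])
= compare 74 with list_max([18, 3])
= compare 18 with list_max([3])
Base: list_max([3]) = 3
compare 18 with 3: max = 18
compare 74 with 18: max = 74
compare 40 with 74: max = 74
= 74


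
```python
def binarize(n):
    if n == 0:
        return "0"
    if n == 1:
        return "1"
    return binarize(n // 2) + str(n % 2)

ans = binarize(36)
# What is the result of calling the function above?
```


binarize(36)
= binarize(18) + "0"
= binarize(9) + "0" + "0"
= binarize(4) + "1" + "0" + "0"
= binarize(2) + "0" + "1" + "0" + "0"
= binarize(1) + "0" + "0" + "1" + "0" + "0"
= "1" + "0" + "0" + "1" + "0" + "0"
= "100100"


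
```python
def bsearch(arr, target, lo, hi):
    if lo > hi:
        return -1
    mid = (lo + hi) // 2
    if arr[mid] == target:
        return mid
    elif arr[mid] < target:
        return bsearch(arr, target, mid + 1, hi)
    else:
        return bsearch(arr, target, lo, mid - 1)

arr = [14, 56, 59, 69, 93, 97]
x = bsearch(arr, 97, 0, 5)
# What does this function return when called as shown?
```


bsearch(arr, 97, 0, 5)
lo=0, hi=5, mid=2, arr[mid]=59
59 < 97, search right half
lo=3, hi=5, mid=4, arr[mid]=93
93 < 97, search right half
lo=5, hi=5, mid=5, arr[mid]=97
arr[5] == 97, found at index 5
= 5


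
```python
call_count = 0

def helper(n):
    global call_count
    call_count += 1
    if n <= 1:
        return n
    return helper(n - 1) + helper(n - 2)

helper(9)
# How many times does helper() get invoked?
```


helper(9) calls helper(8) and helper(7); each non-base call branches into two more.
Let C(k) = total number of calls made by helper(k), including the call to helper(k) itself.
Base cases: C(0) = 1, C(1) = 1
Recurrence: C(k) = 1 + C(k-1) + C(k-2)
  C(2) = 1 + C(1) + C(0) = 1 + 1 + 1 = 3
  C(3) = 1 + C(2) + C(1) = 1 + 3 + 1 = 5
  C(4) = 1 + C(3) + C(2) = 1 + 5 + 3 = 9
  C(5) = 1 + C(4) + C(3) = 1 + 9 + 5 = 15
  C(6) = 1 + C(5) + C(4) = 1 + 15 + 9 = 25
  C(7) = 1 + C(6) + C(5) = 1 + 25 + 15 = 41
  C(8) = 1 + C(7) + C(6) = 1 + 41 + 25 = 67
  C(9) = 1 + C(8) + C(7) = 1 + 67 + 41 = 109
Total calls = C(9) = 109


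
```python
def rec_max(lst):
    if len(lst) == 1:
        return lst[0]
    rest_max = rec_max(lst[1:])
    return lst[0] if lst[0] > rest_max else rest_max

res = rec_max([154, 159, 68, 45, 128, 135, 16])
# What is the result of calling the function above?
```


rec_max([154, 159, 68, 45, 128, 135, 16])
= compare 154 with rec_max([159, 68, 45, 128, 135, 16])
= compare 159 with rec_max([68, 45, 128, 135, 16])
= compare 68 with rec_max([45, 128, 135, 16])
= compare 45 with rec_max([128, 135, 16])
= compare 128 with rec_max([135, 16])
= compare 135 with rec_max([16])
Base: rec_max([16]) = 16
compare 135 with 16: max = 135
compare 128 with 135: max = 135
compare 45 with 135: max = 135
compare 68 with 135: max = 135
compare 159 with 135: max = 159
compare 154 with 159: max = 159
= 159


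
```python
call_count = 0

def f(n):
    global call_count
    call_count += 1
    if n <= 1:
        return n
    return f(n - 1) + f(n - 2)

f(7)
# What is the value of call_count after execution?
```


f(7) calls f(6) and f(5); each non-base call branches into two more.
Let C(k) = total number of calls made by f(k), including the call to f(k) itself.
Base cases: C(0) = 1, C(1) = 1
Recurrence: C(k) = 1 + C(k-1) + C(k-2)
  C(2) = 1 + C(1) + C(0) = 1 + 1 + 1 = 3
  C(3) = 1 + C(2) + C(1) = 1 + 3 + 1 = 5
  C(4) = 1 + C(3) + C(2) = 1 + 5 + 3 = 9
  C(5) = 1 + C(4) + C(3) = 1 + 9 + 5 = 15
  C(6) = 1 + C(5) + C(4) = 1 + 15 + 9 = 25
  C(7) = 1 + C(6) + C(5) = 1 + 25 + 15 = 41
Total calls = C(7) = 41


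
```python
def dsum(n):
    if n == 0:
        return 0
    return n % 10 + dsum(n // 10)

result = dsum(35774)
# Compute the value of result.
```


dsum(35774)
= 4 + dsum(3577)
= 4 + 7 + dsum(357)
= 4 + 7 + 7 + dsum(35)
= 4 + 7 + 7 + 5 + dsum(3)
= 4 + 7 + 7 + 5 + 3 + dsum(0)
= 4 + 7 + 7 + 5 + 3 + 0
= 26


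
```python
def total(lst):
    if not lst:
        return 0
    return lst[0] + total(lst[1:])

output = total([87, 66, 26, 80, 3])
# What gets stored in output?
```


total([87, 66, 26, 80, 3])
= 87 + total([66, 26, 80, 3])
= 87 + 66 + total([26, 80, 3])
= 87 + 66 + 26 + total([80, 3])
= 87 + 66 + 26 + 80 + total([3])
= 87 + 66 + 26 + 80 + 3 + total([])
= 87 + 66 + 26 + 80 + 3 + 0
= 262


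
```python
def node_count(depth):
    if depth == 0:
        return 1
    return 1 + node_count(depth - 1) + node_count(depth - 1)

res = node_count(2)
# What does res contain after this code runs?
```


node_count(2)
= 1 + node_count(1) + node_count(1)
= 1 + 2 * node_count(1)
node_count(k) = 2^(k+1) - 1
node_count(0) = 1
node_count(1) = 3
node_count(2) = 7
node_count(2) = 2^3 - 1 = 7


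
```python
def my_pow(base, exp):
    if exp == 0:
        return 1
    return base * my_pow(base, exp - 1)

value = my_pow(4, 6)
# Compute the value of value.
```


my_pow(4, 6)
= 4 * my_pow(4, 5)
= 4 * 4 * my_pow(4, 4)
= 4 * 4 * 4 * my_pow(4, 3)
= 4 * 4 * 4 * 4 * my_pow(4, 2)
= 4 * 4 * 4 * 4 * 4 * my_pow(4, 1)
= 4 * 4 * 4 * 4 * 4 * 4 * my_pow(4, 0)
= 4 * 4 * 4 * 4 * 4 * 4 * 1
= 4096


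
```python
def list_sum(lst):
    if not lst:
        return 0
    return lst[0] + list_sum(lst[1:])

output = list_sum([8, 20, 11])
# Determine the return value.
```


list_sum([8, 20, 11])
= 8 + list_sum([20, 11])
= 8 + 20 + list_sum([11])
= 8 + 20 + 11 + list_sum([])
= 8 + 20 + 11 + 0
= 39


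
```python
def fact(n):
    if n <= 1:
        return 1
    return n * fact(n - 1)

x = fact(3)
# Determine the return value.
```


fact(3)
= 3 * fact(2)
= 3 * 2 * fact(1)
= 3 * 2 * 1
= 6


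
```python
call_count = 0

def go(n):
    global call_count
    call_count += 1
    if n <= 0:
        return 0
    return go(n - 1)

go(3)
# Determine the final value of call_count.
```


go(3) calls go(2) calls ... calls go(0)
Total calls: 3 + 1 (for base case) = 4


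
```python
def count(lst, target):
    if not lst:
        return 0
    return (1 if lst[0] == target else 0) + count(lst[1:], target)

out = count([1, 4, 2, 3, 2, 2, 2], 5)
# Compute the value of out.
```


count([1, 4, 2, 3, 2, 2, 2], 5)
lst[0]=1 != 5: 0 + count([4, 2, 3, 2, 2, 2], 5)
lst[0]=4 != 5: 0 + count([2, 3, 2, 2, 2], 5)
lst[0]=2 != 5: 0 + count([3, 2, 2, 2], 5)
lst[0]=3 != 5: 0 + count([2, 2, 2], 5)
lst[0]=2 != 5: 0 + count([2, 2], 5)
lst[0]=2 != 5: 0 + count([2], 5)
lst[0]=2 != 5: 0 + count([], 5)
= 0


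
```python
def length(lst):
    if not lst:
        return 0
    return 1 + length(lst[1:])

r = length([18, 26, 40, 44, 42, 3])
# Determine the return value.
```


length([18, 26, 40, 44, 42, 3])
= 1 + length([26, 40, 44, 42, 3])
= 1 + 1 + length([40, 44, 42, 3])
= 1 + 1 + 1 + length([44, 42, 3])
= 1 + 1 + 1 + 1 + length([42, 3])
= 1 + 1 + 1 + 1 + 1 + length([3])
= 1 + 1 + 1 + 1 + 1 + 1 + length([])
= 1 + 1 + 1 + 1 + 1 + 1 + 0
= 6


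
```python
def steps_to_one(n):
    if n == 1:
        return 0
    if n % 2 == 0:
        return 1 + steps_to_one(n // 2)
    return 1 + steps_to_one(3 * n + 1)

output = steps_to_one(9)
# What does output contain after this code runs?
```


steps_to_one(9)
9 is odd -> 3*9+1 = 28 -> steps_to_one(28)
28 is even -> steps_to_one(14)
14 is even -> steps_to_one(7)
7 is odd -> 3*7+1 = 22 -> steps_to_one(22)
22 is even -> steps_to_one(11)
11 is odd -> 3*11+1 = 34 -> steps_to_one(34)
34 is even -> steps_to_one(17)
17 is odd -> 3*17+1 = 52 -> steps_to_one(52)
52 is even -> steps_to_one(26)
26 is even -> steps_to_one(13)
13 is odd -> 3*13+1 = 40 -> steps_to_one(40)
40 is even -> steps_to_one(20)
20 is even -> steps_to_one(10)
10 is even -> steps_to_one(5)
5 is odd -> 3*5+1 = 16 -> steps_to_one(16)
16 is even -> steps_to_one(8)
8 is even -> steps_to_one(4)
4 is even -> steps_to_one(2)
2 is even -> steps_to_one(1)
Reached 1 after 19 steps
= 19


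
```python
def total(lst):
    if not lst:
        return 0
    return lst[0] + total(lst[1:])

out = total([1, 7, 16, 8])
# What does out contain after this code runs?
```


total([1, 7, 16, 8])
= 1 + total([7, 16, 8])
= 1 + 7 + total([16, 8])
= 1 + 7 + 16 + total([8])
= 1 + 7 + 16 + 8 + total([])
= 1 + 7 + 16 + 8 + 0
= 32


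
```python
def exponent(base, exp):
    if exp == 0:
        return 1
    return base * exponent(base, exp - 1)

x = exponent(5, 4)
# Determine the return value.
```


exponent(5, 4)
= 5 * exponent(5, 3)
= 5 * 5 * exponent(5, 2)
= 5 * 5 * 5 * exponent(5, 1)
= 5 * 5 * 5 * 5 * exponent(5, 0)
= 5 * 5 * 5 * 5 * 1
= 625


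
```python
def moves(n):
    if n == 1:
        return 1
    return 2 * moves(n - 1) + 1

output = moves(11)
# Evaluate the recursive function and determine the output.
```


moves(11)
= 2 * moves(10) + 1
= 2 * (2 * moves(9) + 1) + 1
= 2 * (2 * (2 * moves(8) + 1) + 1) + 1
= 2 * (2 * (2 * (2 * moves(7) + 1) + 1) + 1) + 1
= 2 * (2 * (2 * (2 * (2 * moves(6) + 1) + 1) + 1) + 1) + 1
= 2 * (2 * (2 * (2 * (2 * (2 * moves(5) + 1) + 1) + 1) + 1) + 1) + 1
= 2 * (2 * (2 * (2 * (2 * (2 * (2 * moves(4) + 1) + 1) + 1) + 1) + 1) + 1) + 1
= 2 * (2 * (2 * (2 * (2 * (2 * (2 * (2 * moves(3) + 1) + 1) + 1) + 1) + 1) + 1) + 1) + 1
= 2 * (2 * (2 * (2 * (2 * (2 * (2 * (2 * (2 * moves(2) + 1) + 1) + 1) + 1) + 1) + 1) + 1) + 1) + 1
= 2 * (2 * (2 * (2 * (2 * (2 * (2 * (2 * (2 * (2 * moves(1) + 1) + 1) + 1) + 1) + 1) + 1) + 1) + 1) + 1) + 1
Now compute bottom-up:
moves(1) = 1
moves(2) = 2 * 1 + 1 = 3
moves(3) = 2 * 3 + 1 = 7
moves(4) = 2 * 7 + 1 = 15
moves(5) = 2 * 15 + 1 = 31
moves(6) = 2 * 31 + 1 = 63
moves(7) = 2 * 63 + 1 = 127
moves(8) = 2 * 127 + 1 = 255
moves(9) = 2 * 255 + 1 = 511
moves(10) = 2 * 511 + 1 = 1023
moves(11) = 2 * 1023 + 1 = 2047
= 2047


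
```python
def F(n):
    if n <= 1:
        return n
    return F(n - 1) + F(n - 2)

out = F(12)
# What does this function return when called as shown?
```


F(12)
= F(11) + F(10)
= (F(10) + F(9)) + F(10)
Computing bottom-up: F(0)=0, F(1)=1, F(2)=1, F(3)=2, F(4)=3, F(5)=5, F(6)=8, F(7)=13, F(8)=21, F(9)=34, F(10)=55, F(11)=89, F(12)=144
= 144


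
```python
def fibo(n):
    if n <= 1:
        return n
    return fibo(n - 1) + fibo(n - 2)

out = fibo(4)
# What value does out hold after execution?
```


fibo(4)
= fibo(3) + fibo(2)
= (fibo(2) + fibo(1)) + fibo(2)
Computing bottom-up: fibo(0)=0, fibo(1)=1, fibo(2)=1, fibo(3)=2, fibo(4)=3
= 3


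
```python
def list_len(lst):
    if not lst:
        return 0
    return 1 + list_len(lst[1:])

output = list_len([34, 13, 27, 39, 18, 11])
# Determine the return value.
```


list_len([34, 13, 27, 39, 18, 11])
= 1 + list_len([13, 27, 39, 18, 11])
= 1 + 1 + list_len([27, 39, 18, 11])
= 1 + 1 + 1 + list_len([39, 18, 11])
= 1 + 1 + 1 + 1 + list_len([18, 11])
= 1 + 1 + 1 + 1 + 1 + list_len([11])
= 1 + 1 + 1 + 1 + 1 + 1 + list_len([])
= 1 + 1 + 1 + 1 + 1 + 1 + 0
= 6


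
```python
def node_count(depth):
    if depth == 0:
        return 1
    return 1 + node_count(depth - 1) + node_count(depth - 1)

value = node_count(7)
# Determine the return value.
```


node_count(7)
= 1 + node_count(6) + node_count(6)
= 1 + 2 * node_count(6)
node_count(k) = 2^(k+1) - 1
node_count(0) = 1
node_count(1) = 3
node_count(2) = 7
node_count(3) = 15
node_count(4) = 31
node_count(7) = 2^8 - 1 = 255


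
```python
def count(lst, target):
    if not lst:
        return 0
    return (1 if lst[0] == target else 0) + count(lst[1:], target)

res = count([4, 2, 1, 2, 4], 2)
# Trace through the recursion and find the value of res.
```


count([4, 2, 1, 2, 4], 2)
lst[0]=4 != 2: 0 + count([2, 1, 2, 4], 2)
lst[0]=2 == 2: 1 + count([1, 2, 4], 2)
lst[0]=1 != 2: 0 + count([2, 4], 2)
lst[0]=2 == 2: 1 + count([4], 2)
lst[0]=4 != 2: 0 + count([], 2)
= 2


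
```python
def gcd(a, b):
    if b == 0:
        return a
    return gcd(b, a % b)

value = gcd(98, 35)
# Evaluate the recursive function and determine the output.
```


gcd(98, 35)
= gcd(35, 98 % 35) = gcd(35, 28)
= gcd(28, 35 % 28) = gcd(28, 7)
= gcd(7, 28 % 7) = gcd(7, 0)
b == 0, return a = 7


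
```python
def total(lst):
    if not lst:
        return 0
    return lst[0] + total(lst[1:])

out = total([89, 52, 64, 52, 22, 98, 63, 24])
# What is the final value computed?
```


total([89, 52, 64, 52, 22, 98, 63, 24])
= 89 + total([52, 64, 52, 22, 98, 63, 24])
= 89 + 52 + total([64, 52, 22, 98, 63, 24])
= 89 + 52 + 64 + total([52, 22, 98, 63, 24])
= 89 + 52 + 64 + 52 + total([22, 98, 63, 24])
= 89 + 52 + 64 + 52 + 22 + total([98, 63, 24])
= 89 + 52 + 64 + 52 + 22 + 98 + total([63, 24])
= 89 + 52 + 64 + 52 + 22 + 98 + 63 + total([24])
= 89 + 52 + 64 + 52 + 22 + 98 + 63 + 24 + total([])
= 89 + 52 + 64 + 52 + 22 + 98 + 63 + 24 + 0
= 464


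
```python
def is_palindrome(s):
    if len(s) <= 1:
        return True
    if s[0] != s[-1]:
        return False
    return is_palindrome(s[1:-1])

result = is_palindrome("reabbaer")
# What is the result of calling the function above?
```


is_palindrome("reabbaer")
"reabbaer": s[0]='r' == s[-1]='r' -> is_palindrome("eabbae")
"eabbae": s[0]='e' == s[-1]='e' -> is_palindrome("abba")
"abba": s[0]='a' == s[-1]='a' -> is_palindrome("bb")
"bb": s[0]='b' == s[-1]='b' -> is_palindrome("")
"": len <= 1 -> True
= True


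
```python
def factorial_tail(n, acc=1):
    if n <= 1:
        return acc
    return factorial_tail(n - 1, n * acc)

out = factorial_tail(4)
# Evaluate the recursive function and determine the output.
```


factorial_tail(4, 1)
= factorial_tail(3, 4 * 1) = factorial_tail(3, 4)
= factorial_tail(2, 3 * 4) = factorial_tail(2, 12)
= factorial_tail(1, 2 * 12) = factorial_tail(1, 24)
n <= 1, return acc = 24


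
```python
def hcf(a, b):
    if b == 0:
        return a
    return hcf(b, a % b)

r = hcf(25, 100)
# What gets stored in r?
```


hcf(25, 100)
= hcf(100, 25 % 100) = hcf(100, 25)
= hcf(25, 100 % 25) = hcf(25, 0)
b == 0, return a = 25


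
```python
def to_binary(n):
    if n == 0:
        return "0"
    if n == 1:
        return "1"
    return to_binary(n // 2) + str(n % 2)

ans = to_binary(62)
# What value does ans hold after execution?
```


to_binary(62)
= to_binary(31) + "0"
= to_binary(15) + "1" + "0"
= to_binary(7) + "1" + "1" + "0"
= to_binary(3) + "1" + "1" + "1" + "0"
= to_binary(1) + "1" + "1" + "1" + "1" + "0"
= "1" + "1" + "1" + "1" + "1" + "0"
= "111110"


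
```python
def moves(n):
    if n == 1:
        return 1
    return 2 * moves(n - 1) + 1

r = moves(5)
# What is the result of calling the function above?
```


moves(5)
= 2 * moves(4) + 1
= 2 * (2 * moves(3) + 1) + 1
= 2 * (2 * (2 * moves(2) + 1) + 1) + 1
= 2 * (2 * (2 * (2 * moves(1) + 1) + 1) + 1) + 1
Now compute bottom-up:
moves(1) = 1
moves(2) = 2 * 1 + 1 = 3
moves(3) = 2 * 3 + 1 = 7
moves(4) = 2 * 7 + 1 = 15
moves(5) = 2 * 15 + 1 = 31
= 31


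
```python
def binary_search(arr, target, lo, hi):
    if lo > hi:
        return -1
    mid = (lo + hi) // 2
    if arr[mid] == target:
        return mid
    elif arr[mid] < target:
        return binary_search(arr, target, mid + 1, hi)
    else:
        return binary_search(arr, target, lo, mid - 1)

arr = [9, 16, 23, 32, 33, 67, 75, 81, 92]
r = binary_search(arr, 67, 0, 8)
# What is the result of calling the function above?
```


binary_search(arr, 67, 0, 8)
lo=0, hi=8, mid=4, arr[mid]=33
33 < 67, search right half
lo=5, hi=8, mid=6, arr[mid]=75
75 > 67, search left half
lo=5, hi=5, mid=5, arr[mid]=67
arr[5] == 67, found at index 5
= 5


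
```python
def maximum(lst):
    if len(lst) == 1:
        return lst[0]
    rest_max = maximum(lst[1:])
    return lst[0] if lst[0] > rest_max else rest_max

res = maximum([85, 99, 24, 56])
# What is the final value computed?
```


maximum([85, 99, 24, 56])
= compare 85 with maximum([99, 24, 56])
= compare 99 with maximum([24, 56])
= compare 24 with maximum([56])
Base: maximum([56]) = 56
compare 24 with 56: max = 56
compare 99 with 56: max = 99
compare 85 with 99: max = 99
= 99


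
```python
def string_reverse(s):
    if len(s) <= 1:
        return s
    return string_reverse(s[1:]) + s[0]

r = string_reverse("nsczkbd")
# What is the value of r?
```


string_reverse("nsczkbd")
= string_reverse("sczkbd") + "n"
= string_reverse("czkbd") + "s" + "n"
= string_reverse("zkbd") + "c" + "s" + "n"
= string_reverse("kbd") + "z" + "c" + "s" + "n"
= string_reverse("bd") + "k" + "z" + "c" + "s" + "n"
= string_reverse("d") + "b" + "k" + "z" + "c" + "s" + "n"
= "d" + "b" + "k" + "z" + "c" + "s" + "n"
= "dbkzcsn"


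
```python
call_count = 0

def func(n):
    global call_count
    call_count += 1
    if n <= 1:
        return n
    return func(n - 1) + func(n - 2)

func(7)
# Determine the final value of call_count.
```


func(7) calls func(6) and func(5); each non-base call branches into two more.
Let C(k) = total number of calls made by func(k), including the call to func(k) itself.
Base cases: C(0) = 1, C(1) = 1
Recurrence: C(k) = 1 + C(k-1) + C(k-2)
  C(2) = 1 + C(1) + C(0) = 1 + 1 + 1 = 3
  C(3) = 1 + C(2) + C(1) = 1 + 3 + 1 = 5
  C(4) = 1 + C(3) + C(2) = 1 + 5 + 3 = 9
  C(5) = 1 + C(4) + C(3) = 1 + 9 + 5 = 15
  C(6) = 1 + C(5) + C(4) = 1 + 15 + 9 = 25
  C(7) = 1 + C(6) + C(5) = 1 + 25 + 15 = 41
Total calls = C(7) = 41


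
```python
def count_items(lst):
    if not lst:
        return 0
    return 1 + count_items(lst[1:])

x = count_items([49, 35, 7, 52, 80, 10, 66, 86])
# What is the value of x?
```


count_items([49, 35, 7, 52, 80, 10, 66, 86])
= 1 + count_items([35, 7, 52, 80, 10, 66, 86])
= 1 + 1 + count_items([7, 52, 80, 10, 66, 86])
= 1 + 1 + 1 + count_items([52, 80, 10, 66, 86])
= 1 + 1 + 1 + 1 + count_items([80, 10, 66, 86])
= 1 + 1 + 1 + 1 + 1 + count_items([10, 66, 86])
= 1 + 1 + 1 + 1 + 1 + 1 + count_items([66, 86])
= 1 + 1 + 1 + 1 + 1 + 1 + 1 + count_items([86])
= 1 + 1 + 1 + 1 + 1 + 1 + 1 + 1 + count_items([])
= 1 + 1 + 1 + 1 + 1 + 1 + 1 + 1 + 0
= 8


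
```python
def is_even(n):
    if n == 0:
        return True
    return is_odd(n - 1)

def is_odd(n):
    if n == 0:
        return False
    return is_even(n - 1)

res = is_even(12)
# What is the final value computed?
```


is_even(12)
= is_odd(11)
= is_even(10)
= is_odd(9)
= is_even(8)
= is_odd(7)
= is_even(6)
= is_odd(5)
= is_even(4)
= is_odd(3)
= is_even(2)
= is_odd(1)
= is_even(0)
n == 0: return True
= True
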